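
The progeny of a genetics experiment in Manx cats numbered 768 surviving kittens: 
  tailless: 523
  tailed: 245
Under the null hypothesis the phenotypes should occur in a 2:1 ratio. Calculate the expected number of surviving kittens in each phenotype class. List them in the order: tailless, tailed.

Under the 2:1 hypothesis (Σ ratio = 3, N = 768):
  tailless: 768 × 2/3 = 512
  tailed: 768 × 1/3 = 256

512, 256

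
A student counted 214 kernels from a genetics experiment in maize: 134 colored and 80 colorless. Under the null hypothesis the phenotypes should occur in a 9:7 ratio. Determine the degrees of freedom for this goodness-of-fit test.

1

A goodness-of-fit test with 2 phenotype classes has df = 2 − 1 = 1.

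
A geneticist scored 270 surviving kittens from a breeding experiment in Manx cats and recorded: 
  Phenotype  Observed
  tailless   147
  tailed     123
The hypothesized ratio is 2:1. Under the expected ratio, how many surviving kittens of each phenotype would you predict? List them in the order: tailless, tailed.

180, 90

Expected counts for N = 270 under a 2:1 ratio (total parts = 3):
  tailless: 270 × 2/3 = 180
  tailed: 270 × 1/3 = 90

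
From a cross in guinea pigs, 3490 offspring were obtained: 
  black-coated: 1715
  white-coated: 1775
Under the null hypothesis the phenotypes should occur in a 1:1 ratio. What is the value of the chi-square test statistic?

Total ratio parts = 2. Expected numbers out of 3490:
  black-coated: 3490 × 1/2 = 1745
  white-coated: 3490 × 1/2 = 1745
χ² = Σ (O − E)² / E
  black-coated: (1715 − 1745)² / 1745 = 0.5158
  white-coated: (1775 − 1745)² / 1745 = 0.5158
χ² = 0.5158 + 0.5158 = 1.0316 ≈ 1.032

1.032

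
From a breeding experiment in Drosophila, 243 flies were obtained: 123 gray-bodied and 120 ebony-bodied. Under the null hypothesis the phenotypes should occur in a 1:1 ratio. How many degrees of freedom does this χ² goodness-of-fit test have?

1

A goodness-of-fit test with 2 phenotype classes has df = 2 − 1 = 1.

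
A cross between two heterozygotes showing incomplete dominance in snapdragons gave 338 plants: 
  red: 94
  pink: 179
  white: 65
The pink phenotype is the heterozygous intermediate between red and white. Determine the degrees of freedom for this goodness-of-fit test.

2

With incomplete dominance, a heterozygote × heterozygote cross gives a 1:2:1 phenotypic ratio.
A goodness-of-fit test with 3 phenotype classes has df = 3 − 1 = 2.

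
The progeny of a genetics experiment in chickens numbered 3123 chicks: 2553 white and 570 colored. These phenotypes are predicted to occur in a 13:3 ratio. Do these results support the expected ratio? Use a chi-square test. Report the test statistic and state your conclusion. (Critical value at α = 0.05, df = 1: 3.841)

Expected counts for N = 3123 under a 13:3 ratio (total parts = 16):
  white: 3123 × 13/16 = 2537.4375
  colored: 3123 × 3/16 = 585.5625
χ² = Σ (O − E)² / E
  white: (2553 − 2537.4375)² / 2537.4375 = 0.0954
  colored: (570 − 585.5625)² / 585.5625 = 0.4136
χ² = 0.0954 + 0.4136 = 0.509
Degrees of freedom = 2 − 1 = 1; critical value at α = 0.05 is 3.841.
Since 0.509 < 3.841, we fail to reject the null hypothesis — the data are consistent with the 13:3 ratio.

0.509; consistent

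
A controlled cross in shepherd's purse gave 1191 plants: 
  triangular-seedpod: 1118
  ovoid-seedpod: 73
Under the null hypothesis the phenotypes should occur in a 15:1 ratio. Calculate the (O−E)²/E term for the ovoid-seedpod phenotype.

0.028

Expected counts for N = 1191 under a 15:1 ratio (total parts = 16):
  triangular-seedpod: 1191 × 15/16 = 1116.5625
  ovoid-seedpod: 1191 × 1/16 = 74.4375
Contribution of ovoid-seedpod: (73 − 74.4375)² / 74.4375 = 0.0278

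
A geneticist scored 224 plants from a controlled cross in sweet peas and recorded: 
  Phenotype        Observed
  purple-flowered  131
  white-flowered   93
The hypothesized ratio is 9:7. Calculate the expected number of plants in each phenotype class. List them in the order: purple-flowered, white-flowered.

126, 98

The 9:7 ratio has 16 parts, so with N = 224 the expected counts are:
  purple-flowered: 224 × 9/16 = 126
  white-flowered: 224 × 7/16 = 98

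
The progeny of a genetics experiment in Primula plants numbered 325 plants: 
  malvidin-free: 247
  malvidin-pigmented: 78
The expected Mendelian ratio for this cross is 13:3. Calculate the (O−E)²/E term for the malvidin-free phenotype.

Expected counts for N = 325 under a 13:3 ratio (total parts = 16):
  malvidin-free: 325 × 13/16 = 264.0625
  malvidin-pigmented: 325 × 3/16 = 60.9375
Contribution of malvidin-free: (247 − 264.0625)² / 264.0625 = 1.1025

1.103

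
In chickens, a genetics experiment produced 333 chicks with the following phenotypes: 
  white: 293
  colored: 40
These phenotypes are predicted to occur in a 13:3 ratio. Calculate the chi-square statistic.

9.924

The 13:3 ratio has 16 parts, so with N = 333 the expected counts are:
  white: 333 × 13/16 = 270.5625
  colored: 333 × 3/16 = 62.4375
χ² = Σ (O − E)² / E
  white: (293 − 270.5625)² / 270.5625 = 1.8607
  colored: (40 − 62.4375)² / 62.4375 = 8.0631
χ² = 1.8607 + 8.0631 = 9.9238 ≈ 9.924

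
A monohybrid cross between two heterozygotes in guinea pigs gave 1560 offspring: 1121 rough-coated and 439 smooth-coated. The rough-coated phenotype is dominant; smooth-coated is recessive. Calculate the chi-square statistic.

8.209

For a monohybrid cross between heterozygotes with complete dominance, the expected phenotypic ratio is 3:1.
Under the 3:1 hypothesis (Σ ratio = 4, N = 1560):
  rough-coated: 1560 × 3/4 = 1170
  smooth-coated: 1560 × 1/4 = 390
χ² = Σ (O − E)² / E
  rough-coated: (1121 − 1170)² / 1170 = 2.0521
  smooth-coated: (439 − 390)² / 390 = 6.1564
χ² = 2.0521 + 6.1564 = 8.2085 ≈ 8.209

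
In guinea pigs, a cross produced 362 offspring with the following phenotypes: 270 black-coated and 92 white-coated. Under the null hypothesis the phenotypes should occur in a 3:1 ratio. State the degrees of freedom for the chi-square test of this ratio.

1

A goodness-of-fit test with 2 phenotype classes has df = 2 − 1 = 1.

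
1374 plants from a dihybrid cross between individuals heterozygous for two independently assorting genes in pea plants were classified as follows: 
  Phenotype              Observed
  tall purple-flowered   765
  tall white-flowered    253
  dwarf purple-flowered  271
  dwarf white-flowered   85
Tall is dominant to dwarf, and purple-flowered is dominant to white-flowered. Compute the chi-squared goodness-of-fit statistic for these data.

A dihybrid F₂ with independent assortment and complete dominance at both loci gives a 9:3:3:1 phenotypic ratio.
The 9:3:3:1 ratio has 16 parts, so with N = 1374 the expected counts are:
  tall purple-flowered: 1374 × 9/16 = 772.875
  tall white-flowered: 1374 × 3/16 = 257.625
  dwarf purple-flowered: 1374 × 3/16 = 257.625
  dwarf white-flowered: 1374 × 1/16 = 85.875
χ² = Σ (O − E)² / E
  tall purple-flowered: (765 − 772.875)² / 772.875 = 0.0802
  tall white-flowered: (253 − 257.625)² / 257.625 = 0.0830
  dwarf purple-flowered: (271 − 257.625)² / 257.625 = 0.6944
  dwarf white-flowered: (85 − 85.875)² / 85.875 = 0.0089
χ² = 0.0802 + 0.0830 + 0.6944 + 0.0089 = 0.8665 ≈ 0.867

0.867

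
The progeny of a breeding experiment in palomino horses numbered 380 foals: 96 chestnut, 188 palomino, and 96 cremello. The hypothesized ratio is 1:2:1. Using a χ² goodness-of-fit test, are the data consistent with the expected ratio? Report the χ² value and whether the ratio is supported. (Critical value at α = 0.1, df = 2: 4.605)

Expected counts for N = 380 under a 1:2:1 ratio (total parts = 4):
  chestnut: 380 × 1/4 = 95
  palomino: 380 × 2/4 = 190
  cremello: 380 × 1/4 = 95
χ² = Σ (O − E)² / E
  chestnut: (96 − 95)² / 95 = 0.0105
  palomino: (188 − 190)² / 190 = 0.0211
  cremello: (96 − 95)² / 95 = 0.0105
χ² = 0.0105 + 0.0211 + 0.0105 = 0.0421 ≈ 0.042
Degrees of freedom = 3 − 1 = 2; critical value at α = 0.1 is 4.605.
Since 0.042 < 4.605, we fail to reject the null hypothesis — the data are consistent with the 1:2:1 ratio.

0.042; consistent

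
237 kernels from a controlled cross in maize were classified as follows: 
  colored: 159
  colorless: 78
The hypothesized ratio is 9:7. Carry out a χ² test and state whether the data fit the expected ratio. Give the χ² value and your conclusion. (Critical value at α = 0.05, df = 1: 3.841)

Total ratio parts = 16. Expected numbers out of 237:
  colored: 237 × 9/16 = 133.3125
  colorless: 237 × 7/16 = 103.6875
χ² = Σ (O − E)² / E
  colored: (159 − 133.3125)² / 133.3125 = 4.9496
  colorless: (78 − 103.6875)² / 103.6875 = 6.3638
χ² = 4.9496 + 6.3638 = 11.3134 ≈ 11.313
Degrees of freedom = 2 − 1 = 1; critical value at α = 0.05 is 3.841.
Since 11.313 > 3.841, we reject the null hypothesis — the data do not fit the 9:7 ratio.

11.313; not consistent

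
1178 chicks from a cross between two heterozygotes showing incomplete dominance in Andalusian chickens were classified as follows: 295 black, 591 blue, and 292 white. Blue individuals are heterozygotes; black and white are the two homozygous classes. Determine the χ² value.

With incomplete dominance, a heterozygote × heterozygote cross gives a 1:2:1 phenotypic ratio.
The 1:2:1 ratio has 4 parts, so with N = 1178 the expected counts are:
  black: 1178 × 1/4 = 294.5
  blue: 1178 × 2/4 = 589
  white: 1178 × 1/4 = 294.5
χ² = Σ (O − E)² / E
  black: (295 − 294.5)² / 294.5 = 0.0008
  blue: (591 − 589)² / 589 = 0.0068
  white: (292 − 294.5)² / 294.5 = 0.0212
χ² = 0.0008 + 0.0068 + 0.0212 = 0.0288 ≈ 0.029

0.029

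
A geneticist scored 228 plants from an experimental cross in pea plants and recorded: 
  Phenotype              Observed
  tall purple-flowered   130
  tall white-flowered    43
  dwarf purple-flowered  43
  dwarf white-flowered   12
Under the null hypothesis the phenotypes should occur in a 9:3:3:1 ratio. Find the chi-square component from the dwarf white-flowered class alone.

0.355

Under the 9:3:3:1 hypothesis (Σ ratio = 16, N = 228):
  tall purple-flowered: 228 × 9/16 = 128.25
  tall white-flowered: 228 × 3/16 = 42.75
  dwarf purple-flowered: 228 × 3/16 = 42.75
  dwarf white-flowered: 228 × 1/16 = 14.25
Contribution of dwarf white-flowered: (12 − 14.25)² / 14.25 = 0.3553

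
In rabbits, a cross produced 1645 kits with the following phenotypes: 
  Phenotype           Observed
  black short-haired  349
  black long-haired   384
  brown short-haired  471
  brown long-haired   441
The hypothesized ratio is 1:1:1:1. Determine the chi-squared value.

Total ratio parts = 4. Expected numbers out of 1645:
  black short-haired: 1645 × 1/4 = 411.25
  black long-haired: 1645 × 1/4 = 411.25
  brown short-haired: 1645 × 1/4 = 411.25
  brown long-haired: 1645 × 1/4 = 411.25
χ² = Σ (O − E)² / E
  black short-haired: (349 − 411.25)² / 411.25 = 9.4226
  black long-haired: (384 − 411.25)² / 411.25 = 1.8056
  brown short-haired: (471 − 411.25)² / 411.25 = 8.6810
  brown long-haired: (441 − 411.25)² / 411.25 = 2.1521
χ² = 9.4226 + 1.8056 + 8.6810 + 2.1521 = 22.0613 ≈ 22.061

22.061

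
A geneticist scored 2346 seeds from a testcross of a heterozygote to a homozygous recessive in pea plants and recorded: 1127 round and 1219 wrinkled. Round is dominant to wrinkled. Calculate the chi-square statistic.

A testcross of a heterozygote (Aa × aa) gives a 1:1 phenotypic ratio.
Total ratio parts = 2. Expected numbers out of 2346:
  round: 2346 × 1/2 = 1173
  wrinkled: 2346 × 1/2 = 1173
χ² = Σ (O − E)² / E
  round: (1127 − 1173)² / 1173 = 1.8039
  wrinkled: (1219 − 1173)² / 1173 = 1.8039
χ² = 1.8039 + 1.8039 = 3.6078 ≈ 3.608

3.608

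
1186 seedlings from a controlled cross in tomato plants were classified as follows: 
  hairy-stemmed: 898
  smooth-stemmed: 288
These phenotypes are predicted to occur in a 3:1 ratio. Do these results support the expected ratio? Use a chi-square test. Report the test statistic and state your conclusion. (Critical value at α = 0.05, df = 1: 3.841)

0.325; consistent

Expected counts for N = 1186 under a 3:1 ratio (total parts = 4):
  hairy-stemmed: 1186 × 3/4 = 889.5
  smooth-stemmed: 1186 × 1/4 = 296.5
χ² = Σ (O − E)² / E
  hairy-stemmed: (898 − 889.5)² / 889.5 = 0.0812
  smooth-stemmed: (288 − 296.5)² / 296.5 = 0.2437
χ² = 0.0812 + 0.2437 = 0.3249 ≈ 0.325
Degrees of freedom = 2 − 1 = 1; critical value at α = 0.05 is 3.841.
Since 0.325 < 3.841, we fail to reject the null hypothesis — the data are consistent with the 3:1 ratio.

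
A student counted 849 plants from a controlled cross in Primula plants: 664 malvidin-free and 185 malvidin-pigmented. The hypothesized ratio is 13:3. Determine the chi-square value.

5.151

Under the 13:3 hypothesis (Σ ratio = 16, N = 849):
  malvidin-free: 849 × 13/16 = 689.8125
  malvidin-pigmented: 849 × 3/16 = 159.1875
χ² = Σ (O − E)² / E
  malvidin-free: (664 − 689.8125)² / 689.8125 = 0.9659
  malvidin-pigmented: (185 − 159.1875)² / 159.1875 = 4.1855
χ² = 0.9659 + 4.1855 = 5.1514 ≈ 5.151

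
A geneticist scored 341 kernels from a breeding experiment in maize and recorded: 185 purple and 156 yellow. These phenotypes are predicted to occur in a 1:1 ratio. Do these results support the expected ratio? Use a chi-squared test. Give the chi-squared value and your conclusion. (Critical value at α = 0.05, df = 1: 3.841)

Expected counts for N = 341 under a 1:1 ratio (total parts = 2):
  purple: 341 × 1/2 = 170.5
  yellow: 341 × 1/2 = 170.5
χ² = Σ (O − E)² / E
  purple: (185 − 170.5)² / 170.5 = 1.2331
  yellow: (156 − 170.5)² / 170.5 = 1.2331
χ² = 1.2331 + 1.2331 = 2.4662 ≈ 2.466
Degrees of freedom = 2 − 1 = 1; critical value at α = 0.05 is 3.841.
Since 2.466 < 3.841, we fail to reject the null hypothesis — the data are consistent with the 1:1 ratio.

2.466; consistent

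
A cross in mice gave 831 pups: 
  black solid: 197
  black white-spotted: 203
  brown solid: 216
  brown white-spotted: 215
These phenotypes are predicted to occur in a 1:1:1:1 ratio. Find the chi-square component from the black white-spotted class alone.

0.109

The 1:1:1:1 ratio has 4 parts, so with N = 831 the expected counts are:
  black solid: 831 × 1/4 = 207.75
  black white-spotted: 831 × 1/4 = 207.75
  brown solid: 831 × 1/4 = 207.75
  brown white-spotted: 831 × 1/4 = 207.75
Contribution of black white-spotted: (203 − 207.75)² / 207.75 = 0.1086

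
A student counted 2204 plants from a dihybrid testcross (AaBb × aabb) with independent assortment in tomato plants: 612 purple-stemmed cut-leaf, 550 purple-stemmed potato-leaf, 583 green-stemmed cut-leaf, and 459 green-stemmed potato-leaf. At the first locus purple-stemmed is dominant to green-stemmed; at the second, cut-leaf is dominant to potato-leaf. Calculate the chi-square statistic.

23.975

A dihybrid testcross with independent assortment gives a 1:1:1:1 ratio.
Expected counts for N = 2204 under a 1:1:1:1 ratio (total parts = 4):
  purple-stemmed cut-leaf: 2204 × 1/4 = 551
  purple-stemmed potato-leaf: 2204 × 1/4 = 551
  green-stemmed cut-leaf: 2204 × 1/4 = 551
  green-stemmed potato-leaf: 2204 × 1/4 = 551
χ² = Σ (O − E)² / E
  purple-stemmed cut-leaf: (612 − 551)² / 551 = 6.7532
  purple-stemmed potato-leaf: (550 − 551)² / 551 = 0.0018
  green-stemmed cut-leaf: (583 − 551)² / 551 = 1.8584
  green-stemmed potato-leaf: (459 − 551)² / 551 = 15.3612
χ² = 6.7532 + 0.0018 + 1.8584 + 15.3612 = 23.9746 ≈ 23.975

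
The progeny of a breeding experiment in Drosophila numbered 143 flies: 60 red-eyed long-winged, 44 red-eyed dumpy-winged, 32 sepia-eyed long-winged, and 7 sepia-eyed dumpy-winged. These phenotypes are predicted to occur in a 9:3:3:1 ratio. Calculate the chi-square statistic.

17.634

Expected counts for N = 143 under a 9:3:3:1 ratio (total parts = 16):
  red-eyed long-winged: 143 × 9/16 = 80.4375
  red-eyed dumpy-winged: 143 × 3/16 = 26.8125
  sepia-eyed long-winged: 143 × 3/16 = 26.8125
  sepia-eyed dumpy-winged: 143 × 1/16 = 8.9375
χ² = Σ (O − E)² / E
  red-eyed long-winged: (60 − 80.4375)² / 80.4375 = 5.1927
  red-eyed dumpy-winged: (44 − 26.8125)² / 26.8125 = 11.0176
  sepia-eyed long-winged: (32 − 26.8125)² / 26.8125 = 1.0036
  sepia-eyed dumpy-winged: (7 − 8.9375)² / 8.9375 = 0.4200
χ² = 5.1927 + 11.0176 + 1.0036 + 0.4200 = 17.6339 ≈ 17.634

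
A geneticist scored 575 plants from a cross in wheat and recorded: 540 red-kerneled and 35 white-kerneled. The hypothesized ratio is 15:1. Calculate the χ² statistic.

The 15:1 ratio has 16 parts, so with N = 575 the expected counts are:
  red-kerneled: 575 × 15/16 = 539.0625
  white-kerneled: 575 × 1/16 = 35.9375
χ² = Σ (O − E)² / E
  red-kerneled: (540 − 539.0625)² / 539.0625 = 0.0016
  white-kerneled: (35 − 35.9375)² / 35.9375 = 0.0245
χ² = 0.0016 + 0.0245 = 0.0261 ≈ 0.026

0.026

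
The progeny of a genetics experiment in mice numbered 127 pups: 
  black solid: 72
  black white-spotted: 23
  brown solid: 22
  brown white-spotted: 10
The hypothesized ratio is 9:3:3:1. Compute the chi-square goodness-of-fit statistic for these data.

Under the 9:3:3:1 hypothesis (Σ ratio = 16, N = 127):
  black solid: 127 × 9/16 = 71.4375
  black white-spotted: 127 × 3/16 = 23.8125
  brown solid: 127 × 3/16 = 23.8125
  brown white-spotted: 127 × 1/16 = 7.9375
χ² = Σ (O − E)² / E
  black solid: (72 − 71.4375)² / 71.4375 = 0.0044
  black white-spotted: (23 − 23.8125)² / 23.8125 = 0.0277
  brown solid: (22 − 23.8125)² / 23.8125 = 0.1380
  brown white-spotted: (10 − 7.9375)² / 7.9375 = 0.5359
χ² = 0.0044 + 0.0277 + 0.1380 + 0.5359 = 0.706

0.706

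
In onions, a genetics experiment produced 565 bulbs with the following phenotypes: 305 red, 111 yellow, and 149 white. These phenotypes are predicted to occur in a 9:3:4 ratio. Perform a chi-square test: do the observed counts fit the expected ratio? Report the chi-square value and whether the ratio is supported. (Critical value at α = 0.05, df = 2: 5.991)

1.184; consistent

Expected counts for N = 565 under a 9:3:4 ratio (total parts = 16):
  red: 565 × 9/16 = 317.8125
  yellow: 565 × 3/16 = 105.9375
  white: 565 × 4/16 = 141.25
χ² = Σ (O − E)² / E
  red: (305 − 317.8125)² / 317.8125 = 0.5165
  yellow: (111 − 105.9375)² / 105.9375 = 0.2419
  white: (149 − 141.25)² / 141.25 = 0.4252
χ² = 0.5165 + 0.2419 + 0.4252 = 1.1836 ≈ 1.184
Degrees of freedom = 3 − 1 = 2; critical value at α = 0.05 is 5.991.
Since 1.184 < 5.991, we fail to reject the null hypothesis — the data are consistent with the 9:3:4 ratio.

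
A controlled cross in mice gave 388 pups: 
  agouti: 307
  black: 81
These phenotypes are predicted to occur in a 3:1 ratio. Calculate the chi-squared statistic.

3.519

The 3:1 ratio has 4 parts, so with N = 388 the expected counts are:
  agouti: 388 × 3/4 = 291
  black: 388 × 1/4 = 97
χ² = Σ (O − E)² / E
  agouti: (307 − 291)² / 291 = 0.8797
  black: (81 − 97)² / 97 = 2.6392
χ² = 0.8797 + 2.6392 = 3.5189 ≈ 3.519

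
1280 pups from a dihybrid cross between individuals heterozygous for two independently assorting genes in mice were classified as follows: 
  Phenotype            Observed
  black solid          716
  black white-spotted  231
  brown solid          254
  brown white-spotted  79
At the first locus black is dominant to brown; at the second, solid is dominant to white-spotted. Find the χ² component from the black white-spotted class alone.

A dihybrid F₂ with independent assortment and complete dominance at both loci gives a 9:3:3:1 phenotypic ratio.
Total ratio parts = 16. Expected numbers out of 1280:
  black solid: 1280 × 9/16 = 720
  black white-spotted: 1280 × 3/16 = 240
  brown solid: 1280 × 3/16 = 240
  brown white-spotted: 1280 × 1/16 = 80
Contribution of black white-spotted: (231 − 240)² / 240 = 0.3375

0.338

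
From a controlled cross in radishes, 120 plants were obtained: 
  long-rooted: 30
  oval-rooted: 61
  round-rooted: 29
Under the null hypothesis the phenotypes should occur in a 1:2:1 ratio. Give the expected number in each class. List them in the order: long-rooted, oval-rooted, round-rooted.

30, 60, 30

Total ratio parts = 4. Expected numbers out of 120:
  long-rooted: 120 × 1/4 = 30
  oval-rooted: 120 × 2/4 = 60
  round-rooted: 120 × 1/4 = 30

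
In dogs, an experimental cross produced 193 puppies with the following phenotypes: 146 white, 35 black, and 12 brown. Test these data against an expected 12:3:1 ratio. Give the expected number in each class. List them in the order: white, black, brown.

The 12:3:1 ratio has 16 parts, so with N = 193 the expected counts are:
  white: 193 × 12/16 = 144.75
  black: 193 × 3/16 = 36.1875
  brown: 193 × 1/16 = 12.0625

144.75, 36.1875, 12.0625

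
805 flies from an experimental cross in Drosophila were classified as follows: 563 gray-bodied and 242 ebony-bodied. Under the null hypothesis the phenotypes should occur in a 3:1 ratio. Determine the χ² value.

11.002

Total ratio parts = 4. Expected numbers out of 805:
  gray-bodied: 805 × 3/4 = 603.75
  ebony-bodied: 805 × 1/4 = 201.25
χ² = Σ (O − E)² / E
  gray-bodied: (563 − 603.75)² / 603.75 = 2.7504
  ebony-bodied: (242 − 201.25)² / 201.25 = 8.2512
χ² = 2.7504 + 8.2512 = 11.0016 ≈ 11.002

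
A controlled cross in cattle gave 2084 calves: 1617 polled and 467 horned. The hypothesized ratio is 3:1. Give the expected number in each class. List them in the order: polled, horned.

Total ratio parts = 4. Expected numbers out of 2084:
  polled: 2084 × 3/4 = 1563
  horned: 2084 × 1/4 = 521

1563, 521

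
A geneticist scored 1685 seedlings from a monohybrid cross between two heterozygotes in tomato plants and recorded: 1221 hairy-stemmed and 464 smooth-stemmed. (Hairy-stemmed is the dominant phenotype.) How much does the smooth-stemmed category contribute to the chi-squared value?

For a monohybrid cross between heterozygotes with complete dominance, the expected phenotypic ratio is 3:1.
Expected counts for N = 1685 under a 3:1 ratio (total parts = 4):
  hairy-stemmed: 1685 × 3/4 = 1263.75
  smooth-stemmed: 1685 × 1/4 = 421.25
Contribution of smooth-stemmed: (464 − 421.25)² / 421.25 = 4.3384

4.338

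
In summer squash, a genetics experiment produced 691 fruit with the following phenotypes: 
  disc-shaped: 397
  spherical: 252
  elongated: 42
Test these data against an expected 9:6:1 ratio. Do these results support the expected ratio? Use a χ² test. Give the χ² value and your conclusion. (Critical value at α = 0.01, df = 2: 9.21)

Expected counts for N = 691 under a 9:6:1 ratio (total parts = 16):
  disc-shaped: 691 × 9/16 = 388.6875
  spherical: 691 × 6/16 = 259.125
  elongated: 691 × 1/16 = 43.1875
χ² = Σ (O − E)² / E
  disc-shaped: (397 − 388.6875)² / 388.6875 = 0.1778
  spherical: (252 − 259.125)² / 259.125 = 0.1959
  elongated: (42 − 43.1875)² / 43.1875 = 0.0327
χ² = 0.1778 + 0.1959 + 0.0327 = 0.4064 ≈ 0.406
Degrees of freedom = 3 − 1 = 2; critical value at α = 0.01 is 9.21.
Since 0.406 < 9.21, we fail to reject the null hypothesis — the data are consistent with the 9:6:1 ratio.

0.406; consistent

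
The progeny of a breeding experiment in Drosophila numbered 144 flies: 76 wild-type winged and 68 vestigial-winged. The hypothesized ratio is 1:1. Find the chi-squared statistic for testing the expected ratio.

The 1:1 ratio has 2 parts, so with N = 144 the expected counts are:
  wild-type winged: 144 × 1/2 = 72
  vestigial-winged: 144 × 1/2 = 72
χ² = Σ (O − E)² / E
  wild-type winged: (76 − 72)² / 72 = 0.2222
  vestigial-winged: (68 − 72)² / 72 = 0.2222
χ² = 0.2222 + 0.2222 = 0.4444 ≈ 0.444

0.444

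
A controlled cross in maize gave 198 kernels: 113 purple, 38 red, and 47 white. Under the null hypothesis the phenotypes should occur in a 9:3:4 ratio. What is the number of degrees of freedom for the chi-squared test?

2

A goodness-of-fit test with 3 phenotype classes has df = 3 − 1 = 2.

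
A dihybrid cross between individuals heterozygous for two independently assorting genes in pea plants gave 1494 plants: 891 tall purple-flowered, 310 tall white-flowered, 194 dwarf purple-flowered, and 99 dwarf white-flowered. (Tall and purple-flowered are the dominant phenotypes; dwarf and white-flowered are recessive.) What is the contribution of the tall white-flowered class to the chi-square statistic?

A dihybrid F₂ with independent assortment and complete dominance at both loci gives a 9:3:3:1 phenotypic ratio.
Total ratio parts = 16. Expected numbers out of 1494:
  tall purple-flowered: 1494 × 9/16 = 840.375
  tall white-flowered: 1494 × 3/16 = 280.125
  dwarf purple-flowered: 1494 × 3/16 = 280.125
  dwarf white-flowered: 1494 × 1/16 = 93.375
Contribution of tall white-flowered: (310 − 280.125)² / 280.125 = 3.1861

3.186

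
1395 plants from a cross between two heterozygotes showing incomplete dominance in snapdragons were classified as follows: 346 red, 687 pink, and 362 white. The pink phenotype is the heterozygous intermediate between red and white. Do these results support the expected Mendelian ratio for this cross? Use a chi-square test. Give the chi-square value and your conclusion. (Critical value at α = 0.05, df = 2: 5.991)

With incomplete dominance, a heterozygote × heterozygote cross gives a 1:2:1 phenotypic ratio.
Expected counts for N = 1395 under a 1:2:1 ratio (total parts = 4):
  red: 1395 × 1/4 = 348.75
  pink: 1395 × 2/4 = 697.5
  white: 1395 × 1/4 = 348.75
χ² = Σ (O − E)² / E
  red: (346 − 348.75)² / 348.75 = 0.0217
  pink: (687 − 697.5)² / 697.5 = 0.1581
  white: (362 − 348.75)² / 348.75 = 0.5034
χ² = 0.0217 + 0.1581 + 0.5034 = 0.6832 ≈ 0.683
Degrees of freedom = 3 − 1 = 2; critical value at α = 0.05 is 5.991.
Since 0.683 < 5.991, we fail to reject the null hypothesis — the data are consistent with the 1:2:1 ratio.

0.683; consistent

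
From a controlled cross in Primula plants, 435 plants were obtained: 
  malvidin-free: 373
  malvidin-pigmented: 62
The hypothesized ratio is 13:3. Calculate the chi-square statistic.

5.775

Under the 13:3 hypothesis (Σ ratio = 16, N = 435):
  malvidin-free: 435 × 13/16 = 353.4375
  malvidin-pigmented: 435 × 3/16 = 81.5625
χ² = Σ (O − E)² / E
  malvidin-free: (373 − 353.4375)² / 353.4375 = 1.0828
  malvidin-pigmented: (62 − 81.5625)² / 81.5625 = 4.6920
χ² = 1.0828 + 4.6920 = 5.7748 ≈ 5.775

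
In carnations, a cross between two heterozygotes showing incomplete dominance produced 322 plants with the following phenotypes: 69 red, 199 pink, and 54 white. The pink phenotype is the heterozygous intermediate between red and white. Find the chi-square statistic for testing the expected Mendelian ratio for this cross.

19.335

With incomplete dominance, a heterozygote × heterozygote cross gives a 1:2:1 phenotypic ratio.
Total ratio parts = 4. Expected numbers out of 322:
  red: 322 × 1/4 = 80.5
  pink: 322 × 2/4 = 161
  white: 322 × 1/4 = 80.5
χ² = Σ (O − E)² / E
  red: (69 − 80.5)² / 80.5 = 1.6429
  pink: (199 − 161)² / 161 = 8.9689
  white: (54 − 80.5)² / 80.5 = 8.7236
χ² = 1.6429 + 8.9689 + 8.7236 = 19.3354 ≈ 19.335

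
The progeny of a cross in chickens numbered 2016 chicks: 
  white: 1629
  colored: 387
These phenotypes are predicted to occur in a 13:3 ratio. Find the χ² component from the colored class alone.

The 13:3 ratio has 16 parts, so with N = 2016 the expected counts are:
  white: 2016 × 13/16 = 1638
  colored: 2016 × 3/16 = 378
Contribution of colored: (387 − 378)² / 378 = 0.2143

0.214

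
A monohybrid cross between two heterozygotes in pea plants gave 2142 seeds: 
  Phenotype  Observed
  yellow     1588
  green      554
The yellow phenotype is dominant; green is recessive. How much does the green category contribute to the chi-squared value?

0.639

For a monohybrid cross between heterozygotes with complete dominance, the expected phenotypic ratio is 3:1.
Total ratio parts = 4. Expected numbers out of 2142:
  yellow: 2142 × 3/4 = 1606.5
  green: 2142 × 1/4 = 535.5
Contribution of green: (554 − 535.5)² / 535.5 = 0.6391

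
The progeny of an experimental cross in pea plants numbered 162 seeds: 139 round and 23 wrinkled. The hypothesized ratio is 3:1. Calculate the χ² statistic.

The 3:1 ratio has 4 parts, so with N = 162 the expected counts are:
  round: 162 × 3/4 = 121.5
  wrinkled: 162 × 1/4 = 40.5
χ² = Σ (O − E)² / E
  round: (139 − 121.5)² / 121.5 = 2.5206
  wrinkled: (23 − 40.5)² / 40.5 = 7.5617
χ² = 2.5206 + 7.5617 = 10.0823 ≈ 10.082

10.082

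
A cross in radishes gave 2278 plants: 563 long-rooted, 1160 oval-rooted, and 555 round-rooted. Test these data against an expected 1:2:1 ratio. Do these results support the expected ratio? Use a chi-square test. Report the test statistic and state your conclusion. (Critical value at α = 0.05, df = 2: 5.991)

0.831; consistent

Total ratio parts = 4. Expected numbers out of 2278:
  long-rooted: 2278 × 1/4 = 569.5
  oval-rooted: 2278 × 2/4 = 1139
  round-rooted: 2278 × 1/4 = 569.5
χ² = Σ (O − E)² / E
  long-rooted: (563 − 569.5)² / 569.5 = 0.0742
  oval-rooted: (1160 − 1139)² / 1139 = 0.3872
  round-rooted: (555 − 569.5)² / 569.5 = 0.3692
χ² = 0.0742 + 0.3872 + 0.3692 = 0.8306 ≈ 0.831
Degrees of freedom = 3 − 1 = 2; critical value at α = 0.05 is 5.991.
Since 0.831 < 5.991, we fail to reject the null hypothesis — the data are consistent with the 1:2:1 ratio.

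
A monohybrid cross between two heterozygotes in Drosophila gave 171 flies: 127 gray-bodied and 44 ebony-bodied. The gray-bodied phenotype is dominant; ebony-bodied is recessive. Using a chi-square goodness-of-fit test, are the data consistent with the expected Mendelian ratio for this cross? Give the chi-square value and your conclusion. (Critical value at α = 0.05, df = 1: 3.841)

0.049; consistent

For a monohybrid cross between heterozygotes with complete dominance, the expected phenotypic ratio is 3:1.
Total ratio parts = 4. Expected numbers out of 171:
  gray-bodied: 171 × 3/4 = 128.25
  ebony-bodied: 171 × 1/4 = 42.75
χ² = Σ (O − E)² / E
  gray-bodied: (127 − 128.25)² / 128.25 = 0.0122
  ebony-bodied: (44 − 42.75)² / 42.75 = 0.0365
χ² = 0.0122 + 0.0365 = 0.0487 ≈ 0.049
Degrees of freedom = 2 − 1 = 1; critical value at α = 0.05 is 3.841.
Since 0.049 < 3.841, we fail to reject the null hypothesis — the data are consistent with the 3:1 ratio.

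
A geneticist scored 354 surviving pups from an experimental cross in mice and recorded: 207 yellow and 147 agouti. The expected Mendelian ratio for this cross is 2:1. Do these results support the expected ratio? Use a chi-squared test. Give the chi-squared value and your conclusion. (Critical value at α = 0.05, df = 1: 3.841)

10.691; not consistent

Under the 2:1 hypothesis (Σ ratio = 3, N = 354):
  yellow: 354 × 2/3 = 236
  agouti: 354 × 1/3 = 118
χ² = Σ (O − E)² / E
  yellow: (207 − 236)² / 236 = 3.5636
  agouti: (147 − 118)² / 118 = 7.1271
χ² = 3.5636 + 7.1271 = 10.6907 ≈ 10.691
Degrees of freedom = 2 − 1 = 1; critical value at α = 0.05 is 3.841.
Since 10.691 > 3.841, we reject the null hypothesis — the data do not fit the 2:1 ratio.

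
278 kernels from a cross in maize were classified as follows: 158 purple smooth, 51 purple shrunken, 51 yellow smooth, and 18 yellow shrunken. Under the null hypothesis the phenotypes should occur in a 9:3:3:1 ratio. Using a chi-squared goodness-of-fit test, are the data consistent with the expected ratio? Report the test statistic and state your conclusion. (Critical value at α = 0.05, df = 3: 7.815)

Under the 9:3:3:1 hypothesis (Σ ratio = 16, N = 278):
  purple smooth: 278 × 9/16 = 156.375
  purple shrunken: 278 × 3/16 = 52.125
  yellow smooth: 278 × 3/16 = 52.125
  yellow shrunken: 278 × 1/16 = 17.375
χ² = Σ (O − E)² / E
  purple smooth: (158 − 156.375)² / 156.375 = 0.0169
  purple shrunken: (51 − 52.125)² / 52.125 = 0.0243
  yellow smooth: (51 − 52.125)² / 52.125 = 0.0243
  yellow shrunken: (18 − 17.375)² / 17.375 = 0.0225
χ² = 0.0169 + 0.0243 + 0.0243 + 0.0225 = 0.088
Degrees of freedom = 4 − 1 = 3; critical value at α = 0.05 is 7.815.
Since 0.088 < 7.815, we fail to reject the null hypothesis — the data are consistent with the 9:3:3:1 ratio.

0.088; consistent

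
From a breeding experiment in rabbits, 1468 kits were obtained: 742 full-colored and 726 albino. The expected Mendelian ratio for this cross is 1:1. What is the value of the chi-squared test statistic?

0.174

Total ratio parts = 2. Expected numbers out of 1468:
  full-colored: 1468 × 1/2 = 734
  albino: 1468 × 1/2 = 734
χ² = Σ (O − E)² / E
  full-colored: (742 − 734)² / 734 = 0.0872
  albino: (726 − 734)² / 734 = 0.0872
χ² = 0.0872 + 0.0872 = 0.1744 ≈ 0.174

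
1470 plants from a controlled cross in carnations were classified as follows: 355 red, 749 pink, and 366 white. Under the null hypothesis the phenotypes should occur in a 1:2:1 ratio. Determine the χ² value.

The 1:2:1 ratio has 4 parts, so with N = 1470 the expected counts are:
  red: 1470 × 1/4 = 367.5
  pink: 1470 × 2/4 = 735
  white: 1470 × 1/4 = 367.5
χ² = Σ (O − E)² / E
  red: (355 − 367.5)² / 367.5 = 0.4252
  pink: (749 − 735)² / 735 = 0.2667
  white: (366 − 367.5)² / 367.5 = 0.0061
χ² = 0.4252 + 0.2667 + 0.0061 = 0.698

0.698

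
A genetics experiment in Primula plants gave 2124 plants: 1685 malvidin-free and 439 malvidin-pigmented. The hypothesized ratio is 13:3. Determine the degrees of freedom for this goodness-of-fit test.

1

A goodness-of-fit test with 2 phenotype classes has df = 2 − 1 = 1.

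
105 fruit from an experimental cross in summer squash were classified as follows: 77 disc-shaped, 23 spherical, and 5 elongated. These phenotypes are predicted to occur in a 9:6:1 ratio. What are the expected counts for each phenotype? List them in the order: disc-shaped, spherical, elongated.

59.0625, 39.375, 6.5625

The 9:6:1 ratio has 16 parts, so with N = 105 the expected counts are:
  disc-shaped: 105 × 9/16 = 59.0625
  spherical: 105 × 6/16 = 39.375
  elongated: 105 × 1/16 = 6.5625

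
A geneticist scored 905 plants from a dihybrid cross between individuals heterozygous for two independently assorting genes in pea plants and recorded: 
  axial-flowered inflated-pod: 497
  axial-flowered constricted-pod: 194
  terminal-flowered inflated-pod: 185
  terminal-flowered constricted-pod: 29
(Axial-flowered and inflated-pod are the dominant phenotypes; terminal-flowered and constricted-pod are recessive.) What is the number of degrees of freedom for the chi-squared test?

A dihybrid F₂ with independent assortment and complete dominance at both loci gives a 9:3:3:1 phenotypic ratio.
A goodness-of-fit test with 4 phenotype classes has df = 4 − 1 = 3.

3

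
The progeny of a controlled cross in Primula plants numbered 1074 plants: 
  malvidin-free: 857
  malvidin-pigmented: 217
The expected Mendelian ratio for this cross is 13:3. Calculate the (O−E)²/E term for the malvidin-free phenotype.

0.280

Expected counts for N = 1074 under a 13:3 ratio (total parts = 16):
  malvidin-free: 1074 × 13/16 = 872.625
  malvidin-pigmented: 1074 × 3/16 = 201.375
Contribution of malvidin-free: (857 − 872.625)² / 872.625 = 0.2798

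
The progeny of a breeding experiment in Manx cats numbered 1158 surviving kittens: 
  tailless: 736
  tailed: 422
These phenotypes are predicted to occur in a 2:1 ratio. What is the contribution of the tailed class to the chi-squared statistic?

3.358

Expected counts for N = 1158 under a 2:1 ratio (total parts = 3):
  tailless: 1158 × 2/3 = 772
  tailed: 1158 × 1/3 = 386
Contribution of tailed: (422 − 386)² / 386 = 3.3575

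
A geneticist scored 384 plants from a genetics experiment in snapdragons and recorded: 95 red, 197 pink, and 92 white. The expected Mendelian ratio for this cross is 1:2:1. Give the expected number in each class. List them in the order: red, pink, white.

The 1:2:1 ratio has 4 parts, so with N = 384 the expected counts are:
  red: 384 × 1/4 = 96
  pink: 384 × 2/4 = 192
  white: 384 × 1/4 = 96

96, 192, 96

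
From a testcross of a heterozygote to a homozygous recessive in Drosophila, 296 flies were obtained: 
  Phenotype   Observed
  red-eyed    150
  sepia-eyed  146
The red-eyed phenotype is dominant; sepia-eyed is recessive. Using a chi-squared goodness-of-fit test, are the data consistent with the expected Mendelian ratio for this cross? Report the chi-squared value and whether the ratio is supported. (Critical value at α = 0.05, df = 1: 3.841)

0.054; consistent

A testcross of a heterozygote (Aa × aa) gives a 1:1 phenotypic ratio.
Expected counts for N = 296 under a 1:1 ratio (total parts = 2):
  red-eyed: 296 × 1/2 = 148
  sepia-eyed: 296 × 1/2 = 148
χ² = Σ (O − E)² / E
  red-eyed: (150 − 148)² / 148 = 0.0270
  sepia-eyed: (146 − 148)² / 148 = 0.0270
χ² = 0.0270 + 0.0270 = 0.054
Degrees of freedom = 2 − 1 = 1; critical value at α = 0.05 is 3.841.
Since 0.054 < 3.841, we fail to reject the null hypothesis — the data are consistent with the 1:1 ratio.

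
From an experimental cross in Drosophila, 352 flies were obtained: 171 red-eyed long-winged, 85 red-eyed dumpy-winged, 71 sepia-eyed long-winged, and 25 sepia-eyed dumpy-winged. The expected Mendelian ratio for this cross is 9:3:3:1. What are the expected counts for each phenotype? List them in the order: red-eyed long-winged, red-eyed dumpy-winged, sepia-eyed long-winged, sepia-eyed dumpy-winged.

Expected counts for N = 352 under a 9:3:3:1 ratio (total parts = 16):
  red-eyed long-winged: 352 × 9/16 = 198
  red-eyed dumpy-winged: 352 × 3/16 = 66
  sepia-eyed long-winged: 352 × 3/16 = 66
  sepia-eyed dumpy-winged: 352 × 1/16 = 22

198, 66, 66, 22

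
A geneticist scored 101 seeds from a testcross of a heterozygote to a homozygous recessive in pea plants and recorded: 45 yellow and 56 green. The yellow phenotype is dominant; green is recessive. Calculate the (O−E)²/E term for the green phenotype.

A testcross of a heterozygote (Aa × aa) gives a 1:1 phenotypic ratio.
The 1:1 ratio has 2 parts, so with N = 101 the expected counts are:
  yellow: 101 × 1/2 = 50.5
  green: 101 × 1/2 = 50.5
Contribution of green: (56 − 50.5)² / 50.5 = 0.5990

0.599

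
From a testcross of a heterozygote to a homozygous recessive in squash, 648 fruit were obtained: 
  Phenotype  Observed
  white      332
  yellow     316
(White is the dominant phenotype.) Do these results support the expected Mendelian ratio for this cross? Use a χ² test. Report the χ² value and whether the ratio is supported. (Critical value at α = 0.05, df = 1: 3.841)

A testcross of a heterozygote (Aa × aa) gives a 1:1 phenotypic ratio.
The 1:1 ratio has 2 parts, so with N = 648 the expected counts are:
  white: 648 × 1/2 = 324
  yellow: 648 × 1/2 = 324
χ² = Σ (O − E)² / E
  white: (332 − 324)² / 324 = 0.1975
  yellow: (316 − 324)² / 324 = 0.1975
χ² = 0.1975 + 0.1975 = 0.395
Degrees of freedom = 2 − 1 = 1; critical value at α = 0.05 is 3.841.
Since 0.395 < 3.841, we fail to reject the null hypothesis — the data are consistent with the 1:1 ratio.

0.395; consistent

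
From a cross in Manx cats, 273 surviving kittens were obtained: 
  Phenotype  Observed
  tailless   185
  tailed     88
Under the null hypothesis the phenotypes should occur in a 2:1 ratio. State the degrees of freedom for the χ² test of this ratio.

A goodness-of-fit test with 2 phenotype classes has df = 2 − 1 = 1.

1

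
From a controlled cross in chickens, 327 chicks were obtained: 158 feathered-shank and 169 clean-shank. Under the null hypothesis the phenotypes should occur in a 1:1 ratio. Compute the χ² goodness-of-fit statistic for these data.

Expected counts for N = 327 under a 1:1 ratio (total parts = 2):
  feathered-shank: 327 × 1/2 = 163.5
  clean-shank: 327 × 1/2 = 163.5
χ² = Σ (O − E)² / E
  feathered-shank: (158 − 163.5)² / 163.5 = 0.1850
  clean-shank: (169 − 163.5)² / 163.5 = 0.1850
χ² = 0.1850 + 0.1850 = 0.370

0.370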